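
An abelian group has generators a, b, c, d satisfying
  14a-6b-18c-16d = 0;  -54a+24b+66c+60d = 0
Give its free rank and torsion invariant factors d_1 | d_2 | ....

rank_ℚ(R)=2; free=4−2=2
SNF(R) diag = [2, 6] → torsion [2, 6]

Answer: M ≅ ℤ^2 ⊕ ℤ/2 ⊕ ℤ/6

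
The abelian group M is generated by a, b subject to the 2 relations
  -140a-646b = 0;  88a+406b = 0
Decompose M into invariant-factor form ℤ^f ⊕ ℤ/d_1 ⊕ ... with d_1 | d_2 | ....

Answer: M ≅ ℤ/2 ⊕ ℤ/4

Derivation:
rank_ℚ(R)=2; free=2−2=0
SNF(R) diag = [2, 4] → torsion [2, 4]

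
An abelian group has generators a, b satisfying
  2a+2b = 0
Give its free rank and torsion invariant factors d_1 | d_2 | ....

Answer: M ≅ ℤ^1 ⊕ ℤ/2

Derivation:
rank_ℚ(R)=1; free=2−1=1
SNF(R) diag = [2] → torsion [2]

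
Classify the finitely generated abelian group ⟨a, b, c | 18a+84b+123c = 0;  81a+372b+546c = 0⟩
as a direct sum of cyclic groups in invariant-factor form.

rank_ℚ(R)=2; free=3−2=1
SNF(R) diag = [3, 9] → torsion [3, 9]

Answer: M ≅ ℤ^1 ⊕ ℤ/3 ⊕ ℤ/9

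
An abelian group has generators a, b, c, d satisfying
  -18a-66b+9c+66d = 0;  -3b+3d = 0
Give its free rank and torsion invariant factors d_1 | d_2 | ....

rank_ℚ(R)=2; free=4−2=2
SNF(R) diag = [3, 9] → torsion [3, 9]

Answer: M ≅ ℤ^2 ⊕ ℤ/3 ⊕ ℤ/9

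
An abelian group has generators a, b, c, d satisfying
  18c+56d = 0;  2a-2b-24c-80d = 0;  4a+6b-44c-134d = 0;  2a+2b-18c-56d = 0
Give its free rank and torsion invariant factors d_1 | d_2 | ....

rank_ℚ(R)=4; free=4−4=0
SNF(R) diag = [2, 2, 2, 4] → torsion [2, 2, 2, 4]

Answer: M ≅ ℤ/2 ⊕ ℤ/2 ⊕ ℤ/2 ⊕ ℤ/4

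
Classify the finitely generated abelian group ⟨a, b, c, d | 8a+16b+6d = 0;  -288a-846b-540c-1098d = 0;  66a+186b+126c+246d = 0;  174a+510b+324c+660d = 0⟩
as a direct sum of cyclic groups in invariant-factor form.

Answer: M ≅ ℤ/2 ⊕ ℤ/6 ⊕ ℤ/18 ⊕ ℤ/54

Derivation:
rank_ℚ(R)=4; free=4−4=0
SNF(R) diag = [2, 6, 18, 54] → torsion [2, 6, 18, 54]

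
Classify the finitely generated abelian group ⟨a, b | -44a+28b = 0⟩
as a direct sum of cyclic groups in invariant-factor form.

Answer: M ≅ ℤ^1 ⊕ ℤ/4

Derivation:
rank_ℚ(R)=1; free=2−1=1
SNF(R) diag = [4] → torsion [4]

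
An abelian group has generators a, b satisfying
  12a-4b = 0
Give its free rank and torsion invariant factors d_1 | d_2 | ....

rank_ℚ(R)=1; free=2−1=1
SNF(R) diag = [4] → torsion [4]

Answer: M ≅ ℤ^1 ⊕ ℤ/4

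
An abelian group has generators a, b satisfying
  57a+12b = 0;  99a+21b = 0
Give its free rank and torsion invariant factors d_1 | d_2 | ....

rank_ℚ(R)=2; free=2−2=0
SNF(R) diag = [3, 3] → torsion [3, 3]

Answer: M ≅ ℤ/3 ⊕ ℤ/3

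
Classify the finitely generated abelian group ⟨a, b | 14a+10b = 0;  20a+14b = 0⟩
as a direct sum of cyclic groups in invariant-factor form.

rank_ℚ(R)=2; free=2−2=0
SNF(R) diag = [2, 2] → torsion [2, 2]

Answer: M ≅ ℤ/2 ⊕ ℤ/2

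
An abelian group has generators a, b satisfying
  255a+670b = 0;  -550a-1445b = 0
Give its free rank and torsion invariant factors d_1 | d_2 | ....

rank_ℚ(R)=2; free=2−2=0
SNF(R) diag = [5, 5] → torsion [5, 5]

Answer: M ≅ ℤ/5 ⊕ ℤ/5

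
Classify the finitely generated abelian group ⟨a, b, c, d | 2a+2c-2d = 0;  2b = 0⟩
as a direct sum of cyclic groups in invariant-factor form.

Answer: M ≅ ℤ^2 ⊕ ℤ/2 ⊕ ℤ/2

Derivation:
rank_ℚ(R)=2; free=4−2=2
SNF(R) diag = [2, 2] → torsion [2, 2]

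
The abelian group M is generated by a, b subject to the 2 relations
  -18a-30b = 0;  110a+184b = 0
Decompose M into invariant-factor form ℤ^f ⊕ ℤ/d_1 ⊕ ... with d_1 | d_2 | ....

rank_ℚ(R)=2; free=2−2=0
SNF(R) diag = [2, 6] → torsion [2, 6]

Answer: M ≅ ℤ/2 ⊕ ℤ/6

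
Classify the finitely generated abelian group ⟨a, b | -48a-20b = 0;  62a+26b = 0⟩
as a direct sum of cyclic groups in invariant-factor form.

rank_ℚ(R)=2; free=2−2=0
SNF(R) diag = [2, 4] → torsion [2, 4]

Answer: M ≅ ℤ/2 ⊕ ℤ/4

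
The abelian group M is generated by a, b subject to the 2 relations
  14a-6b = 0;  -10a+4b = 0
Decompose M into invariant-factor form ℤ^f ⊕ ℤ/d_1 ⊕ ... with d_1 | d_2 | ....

Answer: M ≅ ℤ/2 ⊕ ℤ/2

Derivation:
rank_ℚ(R)=2; free=2−2=0
SNF(R) diag = [2, 2] → torsion [2, 2]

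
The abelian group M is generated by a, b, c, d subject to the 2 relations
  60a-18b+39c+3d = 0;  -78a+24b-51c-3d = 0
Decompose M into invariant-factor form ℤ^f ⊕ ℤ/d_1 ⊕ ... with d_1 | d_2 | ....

rank_ℚ(R)=2; free=4−2=2
SNF(R) diag = [3, 6] → torsion [3, 6]

Answer: M ≅ ℤ^2 ⊕ ℤ/3 ⊕ ℤ/6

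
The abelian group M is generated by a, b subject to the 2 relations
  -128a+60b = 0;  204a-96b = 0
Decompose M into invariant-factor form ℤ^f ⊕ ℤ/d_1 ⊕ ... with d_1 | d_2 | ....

rank_ℚ(R)=2; free=2−2=0
SNF(R) diag = [4, 12] → torsion [4, 12]

Answer: M ≅ ℤ/4 ⊕ ℤ/12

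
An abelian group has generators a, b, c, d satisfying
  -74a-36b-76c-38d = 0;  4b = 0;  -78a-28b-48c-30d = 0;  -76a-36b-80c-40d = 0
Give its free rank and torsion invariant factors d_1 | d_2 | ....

rank_ℚ(R)=4; free=4−4=0
SNF(R) diag = [2, 4, 12, 36] → torsion [2, 4, 12, 36]

Answer: M ≅ ℤ/2 ⊕ ℤ/4 ⊕ ℤ/12 ⊕ ℤ/36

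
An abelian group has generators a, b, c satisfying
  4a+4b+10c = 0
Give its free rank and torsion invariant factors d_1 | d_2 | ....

Answer: M ≅ ℤ^2 ⊕ ℤ/2

Derivation:
rank_ℚ(R)=1; free=3−1=2
SNF(R) diag = [2] → torsion [2]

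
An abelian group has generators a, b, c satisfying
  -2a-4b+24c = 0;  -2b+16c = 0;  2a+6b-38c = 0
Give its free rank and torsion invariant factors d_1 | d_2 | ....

rank_ℚ(R)=3; free=3−3=0
SNF(R) diag = [2, 2, 2] → torsion [2, 2, 2]

Answer: M ≅ ℤ/2 ⊕ ℤ/2 ⊕ ℤ/2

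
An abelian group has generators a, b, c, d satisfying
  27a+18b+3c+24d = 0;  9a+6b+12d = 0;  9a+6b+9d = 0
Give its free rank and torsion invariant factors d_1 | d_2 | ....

rank_ℚ(R)=3; free=4−3=1
SNF(R) diag = [3, 3, 3] → torsion [3, 3, 3]

Answer: M ≅ ℤ^1 ⊕ ℤ/3 ⊕ ℤ/3 ⊕ ℤ/3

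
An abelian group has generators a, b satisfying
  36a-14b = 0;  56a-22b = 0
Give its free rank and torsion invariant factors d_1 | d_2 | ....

Answer: M ≅ ℤ/2 ⊕ ℤ/4

Derivation:
rank_ℚ(R)=2; free=2−2=0
SNF(R) diag = [2, 4] → torsion [2, 4]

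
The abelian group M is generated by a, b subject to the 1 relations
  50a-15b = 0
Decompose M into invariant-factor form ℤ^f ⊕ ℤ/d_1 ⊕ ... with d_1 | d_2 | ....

Answer: M ≅ ℤ^1 ⊕ ℤ/5

Derivation:
rank_ℚ(R)=1; free=2−1=1
SNF(R) diag = [5] → torsion [5]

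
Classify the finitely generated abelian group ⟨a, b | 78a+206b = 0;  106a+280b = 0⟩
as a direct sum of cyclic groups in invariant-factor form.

rank_ℚ(R)=2; free=2−2=0
SNF(R) diag = [2, 2] → torsion [2, 2]

Answer: M ≅ ℤ/2 ⊕ ℤ/2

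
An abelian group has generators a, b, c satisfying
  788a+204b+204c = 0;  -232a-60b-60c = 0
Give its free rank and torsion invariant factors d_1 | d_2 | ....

Answer: M ≅ ℤ^1 ⊕ ℤ/4 ⊕ ℤ/12

Derivation:
rank_ℚ(R)=2; free=3−2=1
SNF(R) diag = [4, 12] → torsion [4, 12]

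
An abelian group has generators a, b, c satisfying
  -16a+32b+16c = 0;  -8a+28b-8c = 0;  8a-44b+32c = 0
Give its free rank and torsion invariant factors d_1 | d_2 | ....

rank_ℚ(R)=3; free=3−3=0
SNF(R) diag = [4, 8, 16] → torsion [4, 8, 16]

Answer: M ≅ ℤ/4 ⊕ ℤ/8 ⊕ ℤ/16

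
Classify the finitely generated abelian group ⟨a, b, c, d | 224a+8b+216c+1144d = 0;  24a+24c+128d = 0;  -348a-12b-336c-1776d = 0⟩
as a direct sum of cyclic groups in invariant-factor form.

Answer: M ≅ ℤ^1 ⊕ ℤ/4 ⊕ ℤ/8 ⊕ ℤ/24

Derivation:
rank_ℚ(R)=3; free=4−3=1
SNF(R) diag = [4, 8, 24] → torsion [4, 8, 24]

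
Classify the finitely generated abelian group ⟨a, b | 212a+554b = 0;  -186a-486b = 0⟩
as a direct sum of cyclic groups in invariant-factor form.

Answer: M ≅ ℤ/2 ⊕ ℤ/6

Derivation:
rank_ℚ(R)=2; free=2−2=0
SNF(R) diag = [2, 6] → torsion [2, 6]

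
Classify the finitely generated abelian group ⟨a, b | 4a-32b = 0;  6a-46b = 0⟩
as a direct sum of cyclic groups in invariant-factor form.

Answer: M ≅ ℤ/2 ⊕ ℤ/4

Derivation:
rank_ℚ(R)=2; free=2−2=0
SNF(R) diag = [2, 4] → torsion [2, 4]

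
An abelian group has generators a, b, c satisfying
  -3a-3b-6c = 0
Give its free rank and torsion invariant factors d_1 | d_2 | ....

Answer: M ≅ ℤ^2 ⊕ ℤ/3

Derivation:
rank_ℚ(R)=1; free=3−1=2
SNF(R) diag = [3] → torsion [3]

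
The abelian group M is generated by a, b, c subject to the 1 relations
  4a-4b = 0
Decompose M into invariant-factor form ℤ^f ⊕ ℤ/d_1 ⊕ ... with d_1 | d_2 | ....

Answer: M ≅ ℤ^2 ⊕ ℤ/4

Derivation:
rank_ℚ(R)=1; free=3−1=2
SNF(R) diag = [4] → torsion [4]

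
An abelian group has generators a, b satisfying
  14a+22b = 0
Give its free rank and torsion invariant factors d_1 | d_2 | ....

Answer: M ≅ ℤ^1 ⊕ ℤ/2

Derivation:
rank_ℚ(R)=1; free=2−1=1
SNF(R) diag = [2] → torsion [2]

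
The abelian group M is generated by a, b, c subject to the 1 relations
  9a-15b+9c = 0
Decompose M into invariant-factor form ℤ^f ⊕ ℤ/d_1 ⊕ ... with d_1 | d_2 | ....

Answer: M ≅ ℤ^2 ⊕ ℤ/3

Derivation:
rank_ℚ(R)=1; free=3−1=2
SNF(R) diag = [3] → torsion [3]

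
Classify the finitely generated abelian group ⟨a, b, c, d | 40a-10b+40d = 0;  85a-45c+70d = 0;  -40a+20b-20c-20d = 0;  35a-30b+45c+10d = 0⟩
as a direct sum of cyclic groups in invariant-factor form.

rank_ℚ(R)=4; free=4−4=0
SNF(R) diag = [5, 10, 20, 40] → torsion [5, 10, 20, 40]

Answer: M ≅ ℤ/5 ⊕ ℤ/10 ⊕ ℤ/20 ⊕ ℤ/40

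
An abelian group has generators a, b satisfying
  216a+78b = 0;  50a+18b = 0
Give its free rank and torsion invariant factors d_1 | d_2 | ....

Answer: M ≅ ℤ/2 ⊕ ℤ/6

Derivation:
rank_ℚ(R)=2; free=2−2=0
SNF(R) diag = [2, 6] → torsion [2, 6]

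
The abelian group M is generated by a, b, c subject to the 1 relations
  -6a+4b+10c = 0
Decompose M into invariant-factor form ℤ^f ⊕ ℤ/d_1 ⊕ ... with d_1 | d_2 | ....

Answer: M ≅ ℤ^2 ⊕ ℤ/2

Derivation:
rank_ℚ(R)=1; free=3−1=2
SNF(R) diag = [2] → torsion [2]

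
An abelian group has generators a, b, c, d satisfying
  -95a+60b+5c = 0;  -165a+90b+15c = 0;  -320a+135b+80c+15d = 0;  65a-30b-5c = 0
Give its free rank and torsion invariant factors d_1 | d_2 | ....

rank_ℚ(R)=4; free=4−4=0
SNF(R) diag = [5, 15, 30, 30] → torsion [5, 15, 30, 30]

Answer: M ≅ ℤ/5 ⊕ ℤ/15 ⊕ ℤ/30 ⊕ ℤ/30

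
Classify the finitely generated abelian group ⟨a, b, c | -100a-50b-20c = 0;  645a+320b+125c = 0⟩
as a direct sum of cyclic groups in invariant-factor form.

Answer: M ≅ ℤ^1 ⊕ ℤ/5 ⊕ ℤ/10

Derivation:
rank_ℚ(R)=2; free=3−2=1
SNF(R) diag = [5, 10] → torsion [5, 10]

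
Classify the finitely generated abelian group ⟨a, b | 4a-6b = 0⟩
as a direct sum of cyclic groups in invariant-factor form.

rank_ℚ(R)=1; free=2−1=1
SNF(R) diag = [2] → torsion [2]

Answer: M ≅ ℤ^1 ⊕ ℤ/2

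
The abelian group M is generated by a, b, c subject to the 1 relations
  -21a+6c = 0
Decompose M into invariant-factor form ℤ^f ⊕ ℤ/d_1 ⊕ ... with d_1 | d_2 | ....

rank_ℚ(R)=1; free=3−1=2
SNF(R) diag = [3] → torsion [3]

Answer: M ≅ ℤ^2 ⊕ ℤ/3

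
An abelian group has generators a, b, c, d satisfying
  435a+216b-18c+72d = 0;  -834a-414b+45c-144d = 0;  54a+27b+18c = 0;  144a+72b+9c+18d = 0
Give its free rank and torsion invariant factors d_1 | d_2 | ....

Answer: M ≅ ℤ/3 ⊕ ℤ/9 ⊕ ℤ/9 ⊕ ℤ/18

Derivation:
rank_ℚ(R)=4; free=4−4=0
SNF(R) diag = [3, 9, 9, 18] → torsion [3, 9, 9, 18]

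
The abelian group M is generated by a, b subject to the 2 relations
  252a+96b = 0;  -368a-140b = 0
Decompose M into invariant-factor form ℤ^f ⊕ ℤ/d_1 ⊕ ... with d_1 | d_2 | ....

Answer: M ≅ ℤ/4 ⊕ ℤ/12

Derivation:
rank_ℚ(R)=2; free=2−2=0
SNF(R) diag = [4, 12] → torsion [4, 12]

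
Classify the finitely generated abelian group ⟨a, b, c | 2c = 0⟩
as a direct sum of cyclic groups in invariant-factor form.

rank_ℚ(R)=1; free=3−1=2
SNF(R) diag = [2] → torsion [2]

Answer: M ≅ ℤ^2 ⊕ ℤ/2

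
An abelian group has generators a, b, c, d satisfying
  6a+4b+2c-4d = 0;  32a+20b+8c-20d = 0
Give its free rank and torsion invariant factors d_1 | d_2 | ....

rank_ℚ(R)=2; free=4−2=2
SNF(R) diag = [2, 4] → torsion [2, 4]

Answer: M ≅ ℤ^2 ⊕ ℤ/2 ⊕ ℤ/4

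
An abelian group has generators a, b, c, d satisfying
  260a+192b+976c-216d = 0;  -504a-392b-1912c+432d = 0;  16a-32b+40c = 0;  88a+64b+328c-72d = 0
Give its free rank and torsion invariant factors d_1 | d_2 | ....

Answer: M ≅ ℤ/4 ⊕ ℤ/8 ⊕ ℤ/24 ⊕ ℤ/72

Derivation:
rank_ℚ(R)=4; free=4−4=0
SNF(R) diag = [4, 8, 24, 72] → torsion [4, 8, 24, 72]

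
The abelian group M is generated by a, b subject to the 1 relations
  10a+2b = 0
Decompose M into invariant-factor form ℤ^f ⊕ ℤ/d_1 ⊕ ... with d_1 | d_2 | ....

Answer: M ≅ ℤ^1 ⊕ ℤ/2

Derivation:
rank_ℚ(R)=1; free=2−1=1
SNF(R) diag = [2] → torsion [2]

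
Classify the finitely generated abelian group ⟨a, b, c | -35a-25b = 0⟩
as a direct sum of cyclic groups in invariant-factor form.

rank_ℚ(R)=1; free=3−1=2
SNF(R) diag = [5] → torsion [5]

Answer: M ≅ ℤ^2 ⊕ ℤ/5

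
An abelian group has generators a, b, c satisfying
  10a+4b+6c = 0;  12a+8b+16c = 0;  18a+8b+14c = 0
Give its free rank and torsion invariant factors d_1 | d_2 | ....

rank_ℚ(R)=3; free=3−3=0
SNF(R) diag = [2, 4, 4] → torsion [2, 4, 4]

Answer: M ≅ ℤ/2 ⊕ ℤ/4 ⊕ ℤ/4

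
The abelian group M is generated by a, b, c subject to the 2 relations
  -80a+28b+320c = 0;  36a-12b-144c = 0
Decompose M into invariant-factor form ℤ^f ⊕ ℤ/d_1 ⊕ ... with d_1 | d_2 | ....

Answer: M ≅ ℤ^1 ⊕ ℤ/4 ⊕ ℤ/12

Derivation:
rank_ℚ(R)=2; free=3−2=1
SNF(R) diag = [4, 12] → torsion [4, 12]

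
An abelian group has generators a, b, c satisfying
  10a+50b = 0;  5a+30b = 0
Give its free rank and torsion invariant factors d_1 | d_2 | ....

rank_ℚ(R)=2; free=3−2=1
SNF(R) diag = [5, 10] → torsion [5, 10]

Answer: M ≅ ℤ^1 ⊕ ℤ/5 ⊕ ℤ/10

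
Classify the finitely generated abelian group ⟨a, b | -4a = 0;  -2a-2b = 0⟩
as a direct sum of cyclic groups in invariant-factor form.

rank_ℚ(R)=2; free=2−2=0
SNF(R) diag = [2, 4] → torsion [2, 4]

Answer: M ≅ ℤ/2 ⊕ ℤ/4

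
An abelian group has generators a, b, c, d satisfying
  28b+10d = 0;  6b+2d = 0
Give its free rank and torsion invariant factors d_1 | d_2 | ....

Answer: M ≅ ℤ^2 ⊕ ℤ/2 ⊕ ℤ/2

Derivation:
rank_ℚ(R)=2; free=4−2=2
SNF(R) diag = [2, 2] → torsion [2, 2]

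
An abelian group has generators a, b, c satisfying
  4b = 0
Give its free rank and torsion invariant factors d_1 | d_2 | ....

Answer: M ≅ ℤ^2 ⊕ ℤ/4

Derivation:
rank_ℚ(R)=1; free=3−1=2
SNF(R) diag = [4] → torsion [4]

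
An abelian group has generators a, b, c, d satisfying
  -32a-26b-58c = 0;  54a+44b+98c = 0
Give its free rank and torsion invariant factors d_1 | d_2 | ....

rank_ℚ(R)=2; free=4−2=2
SNF(R) diag = [2, 2] → torsion [2, 2]

Answer: M ≅ ℤ^2 ⊕ ℤ/2 ⊕ ℤ/2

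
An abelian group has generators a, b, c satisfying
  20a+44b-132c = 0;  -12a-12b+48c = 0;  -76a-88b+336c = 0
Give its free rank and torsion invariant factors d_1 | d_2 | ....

rank_ℚ(R)=3; free=3−3=0
SNF(R) diag = [4, 12, 36] → torsion [4, 12, 36]

Answer: M ≅ ℤ/4 ⊕ ℤ/12 ⊕ ℤ/36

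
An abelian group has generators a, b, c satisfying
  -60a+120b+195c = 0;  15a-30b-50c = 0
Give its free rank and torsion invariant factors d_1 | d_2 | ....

rank_ℚ(R)=2; free=3−2=1
SNF(R) diag = [5, 15] → torsion [5, 15]

Answer: M ≅ ℤ^1 ⊕ ℤ/5 ⊕ ℤ/15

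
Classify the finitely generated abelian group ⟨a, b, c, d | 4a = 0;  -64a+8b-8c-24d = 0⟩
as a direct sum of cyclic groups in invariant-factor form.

rank_ℚ(R)=2; free=4−2=2
SNF(R) diag = [4, 8] → torsion [4, 8]

Answer: M ≅ ℤ^2 ⊕ ℤ/4 ⊕ ℤ/8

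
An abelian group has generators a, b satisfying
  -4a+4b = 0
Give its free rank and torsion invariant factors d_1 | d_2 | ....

rank_ℚ(R)=1; free=2−1=1
SNF(R) diag = [4] → torsion [4]

Answer: M ≅ ℤ^1 ⊕ ℤ/4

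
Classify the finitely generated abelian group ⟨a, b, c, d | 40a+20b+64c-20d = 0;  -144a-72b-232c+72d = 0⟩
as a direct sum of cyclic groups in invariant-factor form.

rank_ℚ(R)=2; free=4−2=2
SNF(R) diag = [4, 8] → torsion [4, 8]

Answer: M ≅ ℤ^2 ⊕ ℤ/4 ⊕ ℤ/8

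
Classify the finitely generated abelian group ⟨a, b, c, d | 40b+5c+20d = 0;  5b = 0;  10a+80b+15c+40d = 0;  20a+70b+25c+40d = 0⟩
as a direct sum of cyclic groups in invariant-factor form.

Answer: M ≅ ℤ/5 ⊕ ℤ/5 ⊕ ℤ/10 ⊕ ℤ/20

Derivation:
rank_ℚ(R)=4; free=4−4=0
SNF(R) diag = [5, 5, 10, 20] → torsion [5, 5, 10, 20]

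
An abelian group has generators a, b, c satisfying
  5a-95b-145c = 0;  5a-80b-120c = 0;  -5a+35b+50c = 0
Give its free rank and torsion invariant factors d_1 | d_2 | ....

rank_ℚ(R)=3; free=3−3=0
SNF(R) diag = [5, 5, 15] → torsion [5, 5, 15]

Answer: M ≅ ℤ/5 ⊕ ℤ/5 ⊕ ℤ/15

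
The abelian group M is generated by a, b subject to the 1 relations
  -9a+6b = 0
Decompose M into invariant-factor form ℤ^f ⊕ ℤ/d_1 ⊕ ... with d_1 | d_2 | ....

Answer: M ≅ ℤ^1 ⊕ ℤ/3

Derivation:
rank_ℚ(R)=1; free=2−1=1
SNF(R) diag = [3] → torsion [3]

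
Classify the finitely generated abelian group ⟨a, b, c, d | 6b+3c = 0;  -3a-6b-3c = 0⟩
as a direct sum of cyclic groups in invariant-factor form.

rank_ℚ(R)=2; free=4−2=2
SNF(R) diag = [3, 3] → torsion [3, 3]

Answer: M ≅ ℤ^2 ⊕ ℤ/3 ⊕ ℤ/3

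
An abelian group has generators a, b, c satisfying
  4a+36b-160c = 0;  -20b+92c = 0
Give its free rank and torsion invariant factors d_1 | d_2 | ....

rank_ℚ(R)=2; free=3−2=1
SNF(R) diag = [4, 4] → torsion [4, 4]

Answer: M ≅ ℤ^1 ⊕ ℤ/4 ⊕ ℤ/4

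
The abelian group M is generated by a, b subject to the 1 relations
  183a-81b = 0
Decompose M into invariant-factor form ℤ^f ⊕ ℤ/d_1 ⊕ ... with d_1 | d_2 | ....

Answer: M ≅ ℤ^1 ⊕ ℤ/3

Derivation:
rank_ℚ(R)=1; free=2−1=1
SNF(R) diag = [3] → torsion [3]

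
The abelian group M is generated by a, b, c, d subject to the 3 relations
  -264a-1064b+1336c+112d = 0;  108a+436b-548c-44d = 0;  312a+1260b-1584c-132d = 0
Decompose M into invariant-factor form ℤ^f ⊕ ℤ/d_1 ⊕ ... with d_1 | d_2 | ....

rank_ℚ(R)=3; free=4−3=1
SNF(R) diag = [4, 12, 24] → torsion [4, 12, 24]

Answer: M ≅ ℤ^1 ⊕ ℤ/4 ⊕ ℤ/12 ⊕ ℤ/24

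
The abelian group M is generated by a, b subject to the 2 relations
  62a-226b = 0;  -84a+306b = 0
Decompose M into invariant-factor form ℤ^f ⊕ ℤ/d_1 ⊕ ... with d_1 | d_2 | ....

Answer: M ≅ ℤ/2 ⊕ ℤ/6

Derivation:
rank_ℚ(R)=2; free=2−2=0
SNF(R) diag = [2, 6] → torsion [2, 6]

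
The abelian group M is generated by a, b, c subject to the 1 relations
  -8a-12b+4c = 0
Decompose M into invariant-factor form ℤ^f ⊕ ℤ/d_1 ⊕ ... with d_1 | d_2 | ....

rank_ℚ(R)=1; free=3−1=2
SNF(R) diag = [4] → torsion [4]

Answer: M ≅ ℤ^2 ⊕ ℤ/4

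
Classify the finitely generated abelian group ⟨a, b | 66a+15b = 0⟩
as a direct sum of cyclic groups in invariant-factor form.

Answer: M ≅ ℤ^1 ⊕ ℤ/3

Derivation:
rank_ℚ(R)=1; free=2−1=1
SNF(R) diag = [3] → torsion [3]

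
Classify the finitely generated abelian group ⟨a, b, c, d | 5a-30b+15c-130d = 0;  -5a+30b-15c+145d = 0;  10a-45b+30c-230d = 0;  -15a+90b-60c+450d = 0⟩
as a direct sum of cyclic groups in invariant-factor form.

Answer: M ≅ ℤ/5 ⊕ ℤ/15 ⊕ ℤ/15 ⊕ ℤ/15

Derivation:
rank_ℚ(R)=4; free=4−4=0
SNF(R) diag = [5, 15, 15, 15] → torsion [5, 15, 15, 15]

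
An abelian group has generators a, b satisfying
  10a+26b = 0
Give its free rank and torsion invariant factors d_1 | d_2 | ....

rank_ℚ(R)=1; free=2−1=1
SNF(R) diag = [2] → torsion [2]

Answer: M ≅ ℤ^1 ⊕ ℤ/2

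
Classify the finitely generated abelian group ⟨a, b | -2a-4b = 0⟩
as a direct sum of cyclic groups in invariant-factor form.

rank_ℚ(R)=1; free=2−1=1
SNF(R) diag = [2] → torsion [2]

Answer: M ≅ ℤ^1 ⊕ ℤ/2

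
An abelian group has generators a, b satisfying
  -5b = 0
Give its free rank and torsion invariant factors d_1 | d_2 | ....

Answer: M ≅ ℤ^1 ⊕ ℤ/5

Derivation:
rank_ℚ(R)=1; free=2−1=1
SNF(R) diag = [5] → torsion [5]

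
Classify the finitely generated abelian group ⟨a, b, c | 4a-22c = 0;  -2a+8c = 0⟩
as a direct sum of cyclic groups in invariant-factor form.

rank_ℚ(R)=2; free=3−2=1
SNF(R) diag = [2, 6] → torsion [2, 6]

Answer: M ≅ ℤ^1 ⊕ ℤ/2 ⊕ ℤ/6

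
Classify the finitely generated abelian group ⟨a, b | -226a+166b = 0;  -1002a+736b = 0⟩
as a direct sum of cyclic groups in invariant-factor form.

rank_ℚ(R)=2; free=2−2=0
SNF(R) diag = [2, 2] → torsion [2, 2]

Answer: M ≅ ℤ/2 ⊕ ℤ/2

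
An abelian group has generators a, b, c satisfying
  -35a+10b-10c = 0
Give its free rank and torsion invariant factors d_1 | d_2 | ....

rank_ℚ(R)=1; free=3−1=2
SNF(R) diag = [5] → torsion [5]

Answer: M ≅ ℤ^2 ⊕ ℤ/5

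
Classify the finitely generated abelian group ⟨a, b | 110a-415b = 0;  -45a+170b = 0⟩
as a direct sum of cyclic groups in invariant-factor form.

rank_ℚ(R)=2; free=2−2=0
SNF(R) diag = [5, 5] → torsion [5, 5]

Answer: M ≅ ℤ/5 ⊕ ℤ/5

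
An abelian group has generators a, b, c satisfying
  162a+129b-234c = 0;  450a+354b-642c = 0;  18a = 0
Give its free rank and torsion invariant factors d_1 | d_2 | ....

Answer: M ≅ ℤ/3 ⊕ ℤ/6 ⊕ ℤ/18

Derivation:
rank_ℚ(R)=3; free=3−3=0
SNF(R) diag = [3, 6, 18] → torsion [3, 6, 18]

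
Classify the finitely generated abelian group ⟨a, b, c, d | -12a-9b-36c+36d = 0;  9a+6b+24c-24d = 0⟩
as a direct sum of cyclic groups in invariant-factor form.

Answer: M ≅ ℤ^2 ⊕ ℤ/3 ⊕ ℤ/3

Derivation:
rank_ℚ(R)=2; free=4−2=2
SNF(R) diag = [3, 3] → torsion [3, 3]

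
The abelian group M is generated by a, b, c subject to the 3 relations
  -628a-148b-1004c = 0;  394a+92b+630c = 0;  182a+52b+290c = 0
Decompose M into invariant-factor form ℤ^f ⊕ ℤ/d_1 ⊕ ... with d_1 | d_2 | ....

Answer: M ≅ ℤ/2 ⊕ ℤ/4 ⊕ ℤ/8

Derivation:
rank_ℚ(R)=3; free=3−3=0
SNF(R) diag = [2, 4, 8] → torsion [2, 4, 8]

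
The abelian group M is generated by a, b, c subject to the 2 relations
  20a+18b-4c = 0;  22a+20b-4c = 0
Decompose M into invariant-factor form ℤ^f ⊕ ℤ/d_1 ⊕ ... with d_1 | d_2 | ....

Answer: M ≅ ℤ^1 ⊕ ℤ/2 ⊕ ℤ/2

Derivation:
rank_ℚ(R)=2; free=3−2=1
SNF(R) diag = [2, 2] → torsion [2, 2]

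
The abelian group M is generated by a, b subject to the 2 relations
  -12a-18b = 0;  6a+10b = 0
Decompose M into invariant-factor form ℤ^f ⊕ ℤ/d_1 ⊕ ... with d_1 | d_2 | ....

Answer: M ≅ ℤ/2 ⊕ ℤ/6

Derivation:
rank_ℚ(R)=2; free=2−2=0
SNF(R) diag = [2, 6] → torsion [2, 6]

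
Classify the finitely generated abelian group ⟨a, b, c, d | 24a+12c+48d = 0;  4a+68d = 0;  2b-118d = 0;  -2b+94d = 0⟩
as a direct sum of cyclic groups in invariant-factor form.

Answer: M ≅ ℤ/2 ⊕ ℤ/4 ⊕ ℤ/12 ⊕ ℤ/24

Derivation:
rank_ℚ(R)=4; free=4−4=0
SNF(R) diag = [2, 4, 12, 24] → torsion [2, 4, 12, 24]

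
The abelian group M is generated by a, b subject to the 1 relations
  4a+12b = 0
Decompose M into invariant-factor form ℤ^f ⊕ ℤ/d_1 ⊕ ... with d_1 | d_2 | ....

rank_ℚ(R)=1; free=2−1=1
SNF(R) diag = [4] → torsion [4]

Answer: M ≅ ℤ^1 ⊕ ℤ/4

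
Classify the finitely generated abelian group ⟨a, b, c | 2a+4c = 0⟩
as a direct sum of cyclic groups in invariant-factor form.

rank_ℚ(R)=1; free=3−1=2
SNF(R) diag = [2] → torsion [2]

Answer: M ≅ ℤ^2 ⊕ ℤ/2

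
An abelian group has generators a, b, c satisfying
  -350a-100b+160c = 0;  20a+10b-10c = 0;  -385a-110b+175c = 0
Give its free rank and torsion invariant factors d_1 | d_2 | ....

Answer: M ≅ ℤ/5 ⊕ ℤ/10 ⊕ ℤ/30

Derivation:
rank_ℚ(R)=3; free=3−3=0
SNF(R) diag = [5, 10, 30] → torsion [5, 10, 30]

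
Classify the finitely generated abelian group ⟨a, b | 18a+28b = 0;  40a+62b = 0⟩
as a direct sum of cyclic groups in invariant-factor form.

rank_ℚ(R)=2; free=2−2=0
SNF(R) diag = [2, 2] → torsion [2, 2]

Answer: M ≅ ℤ/2 ⊕ ℤ/2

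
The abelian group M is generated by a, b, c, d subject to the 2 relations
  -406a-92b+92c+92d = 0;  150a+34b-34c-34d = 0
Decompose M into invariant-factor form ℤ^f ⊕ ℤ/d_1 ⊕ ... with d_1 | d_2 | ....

rank_ℚ(R)=2; free=4−2=2
SNF(R) diag = [2, 2] → torsion [2, 2]

Answer: M ≅ ℤ^2 ⊕ ℤ/2 ⊕ ℤ/2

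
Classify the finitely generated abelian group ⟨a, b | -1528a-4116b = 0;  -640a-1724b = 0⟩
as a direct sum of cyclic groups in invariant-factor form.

rank_ℚ(R)=2; free=2−2=0
SNF(R) diag = [4, 8] → torsion [4, 8]

Answer: M ≅ ℤ/4 ⊕ ℤ/8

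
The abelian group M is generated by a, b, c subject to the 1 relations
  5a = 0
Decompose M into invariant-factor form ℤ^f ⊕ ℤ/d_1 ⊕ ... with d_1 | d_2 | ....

rank_ℚ(R)=1; free=3−1=2
SNF(R) diag = [5] → torsion [5]

Answer: M ≅ ℤ^2 ⊕ ℤ/5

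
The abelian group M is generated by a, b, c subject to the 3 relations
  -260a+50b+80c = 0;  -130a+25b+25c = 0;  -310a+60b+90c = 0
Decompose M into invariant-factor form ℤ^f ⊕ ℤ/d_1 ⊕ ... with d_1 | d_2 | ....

Answer: M ≅ ℤ/5 ⊕ ℤ/10 ⊕ ℤ/30

Derivation:
rank_ℚ(R)=3; free=3−3=0
SNF(R) diag = [5, 10, 30] → torsion [5, 10, 30]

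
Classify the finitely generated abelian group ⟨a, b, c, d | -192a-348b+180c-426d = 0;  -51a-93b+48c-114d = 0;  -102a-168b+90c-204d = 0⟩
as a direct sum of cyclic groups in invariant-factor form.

Answer: M ≅ ℤ^1 ⊕ ℤ/3 ⊕ ℤ/6 ⊕ ℤ/6

Derivation:
rank_ℚ(R)=3; free=4−3=1
SNF(R) diag = [3, 6, 6] → torsion [3, 6, 6]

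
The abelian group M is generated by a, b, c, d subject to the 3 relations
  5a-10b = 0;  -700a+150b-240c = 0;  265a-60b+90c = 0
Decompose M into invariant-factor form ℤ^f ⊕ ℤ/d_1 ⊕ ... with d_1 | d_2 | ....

Answer: M ≅ ℤ^1 ⊕ ℤ/5 ⊕ ℤ/10 ⊕ ℤ/30

Derivation:
rank_ℚ(R)=3; free=4−3=1
SNF(R) diag = [5, 10, 30] → torsion [5, 10, 30]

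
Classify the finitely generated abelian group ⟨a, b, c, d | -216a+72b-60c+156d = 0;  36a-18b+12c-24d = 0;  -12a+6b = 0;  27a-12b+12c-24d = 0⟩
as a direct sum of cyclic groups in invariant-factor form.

Answer: M ≅ ℤ/3 ⊕ ℤ/6 ⊕ ℤ/12 ⊕ ℤ/36

Derivation:
rank_ℚ(R)=4; free=4−4=0
SNF(R) diag = [3, 6, 12, 36] → torsion [3, 6, 12, 36]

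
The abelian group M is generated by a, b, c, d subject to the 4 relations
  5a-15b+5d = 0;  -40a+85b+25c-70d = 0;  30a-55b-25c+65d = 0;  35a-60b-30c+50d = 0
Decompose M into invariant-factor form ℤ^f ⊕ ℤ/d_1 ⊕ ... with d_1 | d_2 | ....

Answer: M ≅ ℤ/5 ⊕ ℤ/5 ⊕ ℤ/5 ⊕ ℤ/15

Derivation:
rank_ℚ(R)=4; free=4−4=0
SNF(R) diag = [5, 5, 5, 15] → torsion [5, 5, 5, 15]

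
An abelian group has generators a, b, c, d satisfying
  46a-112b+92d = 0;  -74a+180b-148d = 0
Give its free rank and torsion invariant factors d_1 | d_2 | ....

Answer: M ≅ ℤ^2 ⊕ ℤ/2 ⊕ ℤ/4

Derivation:
rank_ℚ(R)=2; free=4−2=2
SNF(R) diag = [2, 4] → torsion [2, 4]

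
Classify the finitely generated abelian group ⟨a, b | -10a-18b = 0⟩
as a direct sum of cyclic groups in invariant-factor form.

rank_ℚ(R)=1; free=2−1=1
SNF(R) diag = [2] → torsion [2]

Answer: M ≅ ℤ^1 ⊕ ℤ/2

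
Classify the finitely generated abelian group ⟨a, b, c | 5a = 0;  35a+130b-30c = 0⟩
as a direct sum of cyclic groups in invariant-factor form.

rank_ℚ(R)=2; free=3−2=1
SNF(R) diag = [5, 10] → torsion [5, 10]

Answer: M ≅ ℤ^1 ⊕ ℤ/5 ⊕ ℤ/10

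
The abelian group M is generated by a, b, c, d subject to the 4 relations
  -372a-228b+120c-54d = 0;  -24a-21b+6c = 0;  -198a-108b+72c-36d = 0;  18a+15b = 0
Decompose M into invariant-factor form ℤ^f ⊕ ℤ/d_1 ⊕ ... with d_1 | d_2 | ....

Answer: M ≅ ℤ/3 ⊕ ℤ/6 ⊕ ℤ/18 ⊕ ℤ/18

Derivation:
rank_ℚ(R)=4; free=4−4=0
SNF(R) diag = [3, 6, 18, 18] → torsion [3, 6, 18, 18]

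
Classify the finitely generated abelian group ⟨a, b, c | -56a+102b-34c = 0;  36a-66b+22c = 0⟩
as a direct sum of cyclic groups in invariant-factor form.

Answer: M ≅ ℤ^1 ⊕ ℤ/2 ⊕ ℤ/4

Derivation:
rank_ℚ(R)=2; free=3−2=1
SNF(R) diag = [2, 4] → torsion [2, 4]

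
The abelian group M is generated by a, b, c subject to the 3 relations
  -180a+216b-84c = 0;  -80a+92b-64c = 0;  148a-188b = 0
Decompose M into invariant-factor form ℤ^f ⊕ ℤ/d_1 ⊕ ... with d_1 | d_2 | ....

rank_ℚ(R)=3; free=3−3=0
SNF(R) diag = [4, 4, 12] → torsion [4, 4, 12]

Answer: M ≅ ℤ/4 ⊕ ℤ/4 ⊕ ℤ/12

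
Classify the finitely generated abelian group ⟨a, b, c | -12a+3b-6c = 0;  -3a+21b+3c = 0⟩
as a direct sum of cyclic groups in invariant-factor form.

rank_ℚ(R)=2; free=3−2=1
SNF(R) diag = [3, 9] → torsion [3, 9]

Answer: M ≅ ℤ^1 ⊕ ℤ/3 ⊕ ℤ/9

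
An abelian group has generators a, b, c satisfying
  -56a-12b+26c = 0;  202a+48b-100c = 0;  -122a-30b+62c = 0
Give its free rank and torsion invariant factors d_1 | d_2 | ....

Answer: M ≅ ℤ/2 ⊕ ℤ/6 ⊕ ℤ/6

Derivation:
rank_ℚ(R)=3; free=3−3=0
SNF(R) diag = [2, 6, 6] → torsion [2, 6, 6]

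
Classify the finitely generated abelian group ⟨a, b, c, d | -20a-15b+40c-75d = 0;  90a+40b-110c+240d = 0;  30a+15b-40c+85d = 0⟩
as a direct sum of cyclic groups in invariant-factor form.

Answer: M ≅ ℤ^1 ⊕ ℤ/5 ⊕ ℤ/10 ⊕ ℤ/10

Derivation:
rank_ℚ(R)=3; free=4−3=1
SNF(R) diag = [5, 10, 10] → torsion [5, 10, 10]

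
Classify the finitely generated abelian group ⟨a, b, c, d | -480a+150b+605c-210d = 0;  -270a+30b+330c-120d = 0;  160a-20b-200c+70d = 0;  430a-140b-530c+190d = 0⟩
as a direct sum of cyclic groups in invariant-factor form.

Answer: M ≅ ℤ/5 ⊕ ℤ/10 ⊕ ℤ/30 ⊕ ℤ/90

Derivation:
rank_ℚ(R)=4; free=4−4=0
SNF(R) diag = [5, 10, 30, 90] → torsion [5, 10, 30, 90]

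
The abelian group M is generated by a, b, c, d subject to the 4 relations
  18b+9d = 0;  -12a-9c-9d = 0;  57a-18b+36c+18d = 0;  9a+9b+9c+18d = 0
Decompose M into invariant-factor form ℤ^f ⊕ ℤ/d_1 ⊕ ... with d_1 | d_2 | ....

rank_ℚ(R)=4; free=4−4=0
SNF(R) diag = [3, 9, 9, 9] → torsion [3, 9, 9, 9]

Answer: M ≅ ℤ/3 ⊕ ℤ/9 ⊕ ℤ/9 ⊕ ℤ/9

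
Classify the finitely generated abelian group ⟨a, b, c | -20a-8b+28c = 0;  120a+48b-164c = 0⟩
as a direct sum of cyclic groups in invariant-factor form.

Answer: M ≅ ℤ^1 ⊕ ℤ/4 ⊕ ℤ/4

Derivation:
rank_ℚ(R)=2; free=3−2=1
SNF(R) diag = [4, 4] → torsion [4, 4]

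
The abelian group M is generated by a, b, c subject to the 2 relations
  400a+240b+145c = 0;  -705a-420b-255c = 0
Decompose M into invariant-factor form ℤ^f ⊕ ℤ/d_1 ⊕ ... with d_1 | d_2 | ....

Answer: M ≅ ℤ^1 ⊕ ℤ/5 ⊕ ℤ/15

Derivation:
rank_ℚ(R)=2; free=3−2=1
SNF(R) diag = [5, 15] → torsion [5, 15]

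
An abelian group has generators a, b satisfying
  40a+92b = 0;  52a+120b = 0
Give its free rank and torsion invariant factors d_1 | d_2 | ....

Answer: M ≅ ℤ/4 ⊕ ℤ/4

Derivation:
rank_ℚ(R)=2; free=2−2=0
SNF(R) diag = [4, 4] → torsion [4, 4]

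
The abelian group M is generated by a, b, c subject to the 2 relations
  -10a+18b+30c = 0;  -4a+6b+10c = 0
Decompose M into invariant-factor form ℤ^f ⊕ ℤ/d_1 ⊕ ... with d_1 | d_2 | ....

Answer: M ≅ ℤ^1 ⊕ ℤ/2 ⊕ ℤ/2

Derivation:
rank_ℚ(R)=2; free=3−2=1
SNF(R) diag = [2, 2] → torsion [2, 2]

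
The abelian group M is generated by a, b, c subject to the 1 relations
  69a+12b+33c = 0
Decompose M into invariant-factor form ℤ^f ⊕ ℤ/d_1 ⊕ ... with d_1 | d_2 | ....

rank_ℚ(R)=1; free=3−1=2
SNF(R) diag = [3] → torsion [3]

Answer: M ≅ ℤ^2 ⊕ ℤ/3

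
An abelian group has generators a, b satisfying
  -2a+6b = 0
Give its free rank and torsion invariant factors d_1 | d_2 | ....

Answer: M ≅ ℤ^1 ⊕ ℤ/2

Derivation:
rank_ℚ(R)=1; free=2−1=1
SNF(R) diag = [2] → torsion [2]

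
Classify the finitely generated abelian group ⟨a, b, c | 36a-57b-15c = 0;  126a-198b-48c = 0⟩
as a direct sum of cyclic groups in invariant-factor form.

Answer: M ≅ ℤ^1 ⊕ ℤ/3 ⊕ ℤ/6

Derivation:
rank_ℚ(R)=2; free=3−2=1
SNF(R) diag = [3, 6] → torsion [3, 6]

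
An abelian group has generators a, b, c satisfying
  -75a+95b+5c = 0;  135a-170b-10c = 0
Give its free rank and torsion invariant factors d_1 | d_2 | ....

rank_ℚ(R)=2; free=3−2=1
SNF(R) diag = [5, 5] → torsion [5, 5]

Answer: M ≅ ℤ^1 ⊕ ℤ/5 ⊕ ℤ/5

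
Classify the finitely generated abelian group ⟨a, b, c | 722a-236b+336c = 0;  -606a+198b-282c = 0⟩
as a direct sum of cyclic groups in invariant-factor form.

rank_ℚ(R)=2; free=3−2=1
SNF(R) diag = [2, 6] → torsion [2, 6]

Answer: M ≅ ℤ^1 ⊕ ℤ/2 ⊕ ℤ/6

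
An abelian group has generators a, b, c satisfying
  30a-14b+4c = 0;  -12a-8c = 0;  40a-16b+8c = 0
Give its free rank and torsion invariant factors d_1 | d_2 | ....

rank_ℚ(R)=3; free=3−3=0
SNF(R) diag = [2, 4, 8] → torsion [2, 4, 8]

Answer: M ≅ ℤ/2 ⊕ ℤ/4 ⊕ ℤ/8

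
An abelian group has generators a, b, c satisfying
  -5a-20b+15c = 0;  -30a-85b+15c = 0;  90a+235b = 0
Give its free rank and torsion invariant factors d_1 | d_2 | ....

rank_ℚ(R)=3; free=3−3=0
SNF(R) diag = [5, 5, 15] → torsion [5, 5, 15]

Answer: M ≅ ℤ/5 ⊕ ℤ/5 ⊕ ℤ/15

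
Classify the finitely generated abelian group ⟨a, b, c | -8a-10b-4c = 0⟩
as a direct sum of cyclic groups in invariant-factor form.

Answer: M ≅ ℤ^2 ⊕ ℤ/2

Derivation:
rank_ℚ(R)=1; free=3−1=2
SNF(R) diag = [2] → torsion [2]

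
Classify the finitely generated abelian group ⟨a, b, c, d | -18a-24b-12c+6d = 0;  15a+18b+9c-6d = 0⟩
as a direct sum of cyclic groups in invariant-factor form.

Answer: M ≅ ℤ^2 ⊕ ℤ/3 ⊕ ℤ/6

Derivation:
rank_ℚ(R)=2; free=4−2=2
SNF(R) diag = [3, 6] → torsion [3, 6]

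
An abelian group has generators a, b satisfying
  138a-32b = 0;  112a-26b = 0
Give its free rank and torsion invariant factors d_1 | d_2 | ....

rank_ℚ(R)=2; free=2−2=0
SNF(R) diag = [2, 2] → torsion [2, 2]

Answer: M ≅ ℤ/2 ⊕ ℤ/2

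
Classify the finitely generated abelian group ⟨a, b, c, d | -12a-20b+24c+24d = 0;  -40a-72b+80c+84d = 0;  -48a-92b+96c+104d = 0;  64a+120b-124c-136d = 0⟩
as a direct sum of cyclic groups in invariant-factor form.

Answer: M ≅ ℤ/4 ⊕ ℤ/4 ⊕ ℤ/4 ⊕ ℤ/4

Derivation:
rank_ℚ(R)=4; free=4−4=0
SNF(R) diag = [4, 4, 4, 4] → torsion [4, 4, 4, 4]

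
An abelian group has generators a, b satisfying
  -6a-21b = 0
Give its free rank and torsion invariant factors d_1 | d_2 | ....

rank_ℚ(R)=1; free=2−1=1
SNF(R) diag = [3] → torsion [3]

Answer: M ≅ ℤ^1 ⊕ ℤ/3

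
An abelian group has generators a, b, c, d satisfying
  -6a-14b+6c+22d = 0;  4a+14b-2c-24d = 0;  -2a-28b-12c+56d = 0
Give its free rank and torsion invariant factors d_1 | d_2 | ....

Answer: M ≅ ℤ^1 ⊕ ℤ/2 ⊕ ℤ/2 ⊕ ℤ/2

Derivation:
rank_ℚ(R)=3; free=4−3=1
SNF(R) diag = [2, 2, 2] → torsion [2, 2, 2]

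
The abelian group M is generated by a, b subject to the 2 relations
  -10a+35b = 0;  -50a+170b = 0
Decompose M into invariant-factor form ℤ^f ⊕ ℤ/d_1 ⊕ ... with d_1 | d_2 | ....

Answer: M ≅ ℤ/5 ⊕ ℤ/10

Derivation:
rank_ℚ(R)=2; free=2−2=0
SNF(R) diag = [5, 10] → torsion [5, 10]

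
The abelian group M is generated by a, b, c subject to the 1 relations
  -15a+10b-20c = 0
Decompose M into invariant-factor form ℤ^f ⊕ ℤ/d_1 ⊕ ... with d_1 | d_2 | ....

Answer: M ≅ ℤ^2 ⊕ ℤ/5

Derivation:
rank_ℚ(R)=1; free=3−1=2
SNF(R) diag = [5] → torsion [5]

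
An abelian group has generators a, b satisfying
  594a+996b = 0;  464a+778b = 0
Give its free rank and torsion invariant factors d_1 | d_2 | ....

Answer: M ≅ ℤ/2 ⊕ ℤ/6

Derivation:
rank_ℚ(R)=2; free=2−2=0
SNF(R) diag = [2, 6] → torsion [2, 6]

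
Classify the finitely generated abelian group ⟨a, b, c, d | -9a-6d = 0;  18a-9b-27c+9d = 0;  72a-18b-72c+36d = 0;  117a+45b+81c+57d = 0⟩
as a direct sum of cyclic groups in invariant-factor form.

Answer: M ≅ ℤ/3 ⊕ ℤ/9 ⊕ ℤ/18 ⊕ ℤ/54

Derivation:
rank_ℚ(R)=4; free=4−4=0
SNF(R) diag = [3, 9, 18, 54] → torsion [3, 9, 18, 54]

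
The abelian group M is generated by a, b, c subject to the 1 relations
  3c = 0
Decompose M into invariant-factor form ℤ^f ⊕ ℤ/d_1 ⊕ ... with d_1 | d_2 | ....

rank_ℚ(R)=1; free=3−1=2
SNF(R) diag = [3] → torsion [3]

Answer: M ≅ ℤ^2 ⊕ ℤ/3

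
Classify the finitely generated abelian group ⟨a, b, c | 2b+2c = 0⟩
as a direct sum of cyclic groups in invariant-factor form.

rank_ℚ(R)=1; free=3−1=2
SNF(R) diag = [2] → torsion [2]

Answer: M ≅ ℤ^2 ⊕ ℤ/2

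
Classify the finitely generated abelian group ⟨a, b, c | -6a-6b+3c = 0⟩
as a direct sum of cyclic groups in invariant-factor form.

Answer: M ≅ ℤ^2 ⊕ ℤ/3

Derivation:
rank_ℚ(R)=1; free=3−1=2
SNF(R) diag = [3] → torsion [3]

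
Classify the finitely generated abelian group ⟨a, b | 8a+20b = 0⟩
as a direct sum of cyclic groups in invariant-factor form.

Answer: M ≅ ℤ^1 ⊕ ℤ/4

Derivation:
rank_ℚ(R)=1; free=2−1=1
SNF(R) diag = [4] → torsion [4]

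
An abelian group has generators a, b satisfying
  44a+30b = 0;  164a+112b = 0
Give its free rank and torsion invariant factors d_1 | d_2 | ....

rank_ℚ(R)=2; free=2−2=0
SNF(R) diag = [2, 4] → torsion [2, 4]

Answer: M ≅ ℤ/2 ⊕ ℤ/4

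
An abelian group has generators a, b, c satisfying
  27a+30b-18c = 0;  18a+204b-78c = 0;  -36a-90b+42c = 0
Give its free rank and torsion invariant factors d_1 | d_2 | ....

rank_ℚ(R)=3; free=3−3=0
SNF(R) diag = [3, 6, 18] → torsion [3, 6, 18]

Answer: M ≅ ℤ/3 ⊕ ℤ/6 ⊕ ℤ/18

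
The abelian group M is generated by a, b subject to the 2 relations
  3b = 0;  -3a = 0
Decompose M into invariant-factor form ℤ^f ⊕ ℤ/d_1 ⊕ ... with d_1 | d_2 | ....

Answer: M ≅ ℤ/3 ⊕ ℤ/3

Derivation:
rank_ℚ(R)=2; free=2−2=0
SNF(R) diag = [3, 3] → torsion [3, 3]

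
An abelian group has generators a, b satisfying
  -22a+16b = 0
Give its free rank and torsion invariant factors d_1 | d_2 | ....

rank_ℚ(R)=1; free=2−1=1
SNF(R) diag = [2] → torsion [2]

Answer: M ≅ ℤ^1 ⊕ ℤ/2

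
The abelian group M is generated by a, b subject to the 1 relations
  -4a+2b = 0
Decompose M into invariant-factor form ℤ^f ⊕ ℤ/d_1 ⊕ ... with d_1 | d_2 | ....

rank_ℚ(R)=1; free=2−1=1
SNF(R) diag = [2] → torsion [2]

Answer: M ≅ ℤ^1 ⊕ ℤ/2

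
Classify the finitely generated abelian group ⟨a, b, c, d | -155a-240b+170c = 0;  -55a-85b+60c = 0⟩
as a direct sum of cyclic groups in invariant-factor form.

rank_ℚ(R)=2; free=4−2=2
SNF(R) diag = [5, 5] → torsion [5, 5]

Answer: M ≅ ℤ^2 ⊕ ℤ/5 ⊕ ℤ/5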